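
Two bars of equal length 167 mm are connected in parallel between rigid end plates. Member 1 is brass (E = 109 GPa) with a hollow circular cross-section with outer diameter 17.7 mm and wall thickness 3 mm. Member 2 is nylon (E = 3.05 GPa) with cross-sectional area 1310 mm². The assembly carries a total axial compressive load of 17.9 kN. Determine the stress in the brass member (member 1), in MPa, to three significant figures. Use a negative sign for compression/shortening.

A_1 = 138.5 mm².
Equal strain + equilibrium ⇒ each member carries load in proportion to AE: A₁E₁ = 15100000 N, A₂E₂ = 3996000 N, ΣAE = 19100000 N.
σ₁ = P·E₁/ΣAE = -17900·109000/19100000 = -102.2 MPa.

-102 MPa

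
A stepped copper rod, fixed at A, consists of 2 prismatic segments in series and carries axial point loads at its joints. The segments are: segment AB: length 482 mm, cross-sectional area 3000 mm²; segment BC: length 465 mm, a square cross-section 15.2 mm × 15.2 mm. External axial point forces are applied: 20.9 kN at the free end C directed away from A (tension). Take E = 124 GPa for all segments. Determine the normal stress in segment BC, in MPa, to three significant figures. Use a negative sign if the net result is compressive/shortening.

Internal axial forces (sectioning from the free end, tension +): N_BC = 20.9 kN, N_AB = 20.9 kN.
A_BC = 231 mm².
σ_BC = N_BC/A_BC = 20900/231 = 90.46 MPa.

90.5 MPa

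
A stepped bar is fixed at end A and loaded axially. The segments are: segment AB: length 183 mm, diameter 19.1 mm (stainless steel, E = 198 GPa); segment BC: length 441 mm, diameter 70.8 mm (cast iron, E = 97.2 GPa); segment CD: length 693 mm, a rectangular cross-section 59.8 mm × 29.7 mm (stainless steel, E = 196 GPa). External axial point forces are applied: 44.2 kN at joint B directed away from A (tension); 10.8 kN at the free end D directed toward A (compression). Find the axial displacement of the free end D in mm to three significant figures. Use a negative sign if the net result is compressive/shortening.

0.0738 mm

Internal axial forces (sectioning from the free end, tension +): N_CD = -10.8 kN, N_BC = -10.8 kN, N_AB = 33.4 kN.
A_AB = 286.5 mm².
A_BC = 3937 mm².
A_CD = 1776 mm².
δ_AB = 33400·183/(286.5·198000) = 0.1077 mm
δ_BC = -10800·441/(3937·97200) = -0.01245 mm
δ_CD = -10800·693/(1776·196000) = -0.0215 mm
δ = Σδ_i = 0.07379 mm.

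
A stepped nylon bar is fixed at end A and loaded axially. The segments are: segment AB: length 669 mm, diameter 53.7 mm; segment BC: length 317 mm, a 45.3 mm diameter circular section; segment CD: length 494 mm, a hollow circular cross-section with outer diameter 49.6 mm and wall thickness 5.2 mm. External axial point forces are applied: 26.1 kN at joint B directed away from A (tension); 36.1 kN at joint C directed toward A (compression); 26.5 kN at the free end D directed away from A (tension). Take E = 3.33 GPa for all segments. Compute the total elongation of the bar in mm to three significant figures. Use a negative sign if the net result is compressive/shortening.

6.32 mm

Internal axial forces (sectioning from the free end, tension +): N_CD = 26.5 kN, N_BC = -9.6 kN, N_AB = 16.5 kN.
A_AB = 2265 mm².
A_BC = 1612 mm².
A_CD = 725.3 mm².
δ_AB = 16500·669/(2265·3330) = 1.464 mm
δ_BC = -9600·317/(1612·3330) = -0.567 mm
δ_CD = 26500·494/(725.3·3330) = 5.42 mm
δ = Σδ_i = 6.317 mm.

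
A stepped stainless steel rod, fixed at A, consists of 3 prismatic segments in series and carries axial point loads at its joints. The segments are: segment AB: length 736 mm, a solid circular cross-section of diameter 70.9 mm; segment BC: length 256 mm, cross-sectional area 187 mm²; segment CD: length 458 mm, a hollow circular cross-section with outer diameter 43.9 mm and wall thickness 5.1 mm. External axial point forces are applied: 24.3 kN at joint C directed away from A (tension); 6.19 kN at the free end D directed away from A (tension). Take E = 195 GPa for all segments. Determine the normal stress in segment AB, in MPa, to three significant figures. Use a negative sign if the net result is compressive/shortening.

7.72 MPa

Internal axial forces (sectioning from the free end, tension +): N_CD = 6.19 kN, N_BC = 30.49 kN, N_AB = 30.49 kN.
A_AB = 3948 mm².
σ_AB = N_AB/A_AB = 30490/3948 = 7.723 MPa.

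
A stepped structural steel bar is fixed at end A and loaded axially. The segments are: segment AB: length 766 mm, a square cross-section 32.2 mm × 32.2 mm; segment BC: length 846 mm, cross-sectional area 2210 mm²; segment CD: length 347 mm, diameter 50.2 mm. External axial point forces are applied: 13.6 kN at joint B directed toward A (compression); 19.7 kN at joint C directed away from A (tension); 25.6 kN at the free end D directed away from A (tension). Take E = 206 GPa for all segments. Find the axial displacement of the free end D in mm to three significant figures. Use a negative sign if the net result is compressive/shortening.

0.220 mm

Internal axial forces (sectioning from the free end, tension +): N_CD = 25.6 kN, N_BC = 45.3 kN, N_AB = 31.7 kN.
A_AB = 1037 mm².
A_CD = 1979 mm².
δ_AB = 31700·766/(1037·206000) = 0.1137 mm
δ_BC = 45300·846/(2210·206000) = 0.08418 mm
δ_CD = 25600·347/(1979·206000) = 0.02179 mm
δ = Σδ_i = 0.2197 mm.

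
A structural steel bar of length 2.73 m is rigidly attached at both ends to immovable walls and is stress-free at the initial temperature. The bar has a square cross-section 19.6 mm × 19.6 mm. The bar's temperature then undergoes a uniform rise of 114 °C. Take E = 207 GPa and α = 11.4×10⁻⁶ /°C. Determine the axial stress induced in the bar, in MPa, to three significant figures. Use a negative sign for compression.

Free thermal expansion αLΔT = 11.4e-6 · 2730 · 114 = 3.548 mm.
The walls impose strain ε = −(3.548)/2730 = -1.2996e-03; σ = Eε = 207000 · -1.2996e-03 = -269 MPa.

-269 MPa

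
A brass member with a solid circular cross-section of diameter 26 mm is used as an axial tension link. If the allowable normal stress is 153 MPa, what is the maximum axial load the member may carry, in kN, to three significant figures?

A = 530.9 mm².
P_max = σ_allow · A = 153 · 530.9 = 81230 N = 81.23 kN.

81.2 kN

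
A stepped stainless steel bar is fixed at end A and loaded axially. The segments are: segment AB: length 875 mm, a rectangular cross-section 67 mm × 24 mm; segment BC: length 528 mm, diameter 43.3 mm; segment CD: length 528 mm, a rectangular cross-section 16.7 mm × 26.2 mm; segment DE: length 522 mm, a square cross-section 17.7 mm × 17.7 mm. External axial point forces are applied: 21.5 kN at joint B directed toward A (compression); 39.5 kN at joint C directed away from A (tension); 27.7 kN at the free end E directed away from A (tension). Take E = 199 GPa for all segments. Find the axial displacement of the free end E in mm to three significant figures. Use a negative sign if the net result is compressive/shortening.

Internal axial forces (sectioning from the free end, tension +): N_DE = 27.7 kN, N_CD = 27.7 kN, N_BC = 67.2 kN, N_AB = 45.7 kN.
A_AB = 1608 mm².
A_BC = 1473 mm².
A_CD = 437.5 mm².
A_DE = 313.3 mm².
δ_AB = 45700·875/(1608·199000) = 0.125 mm
δ_BC = 67200·528/(1473·199000) = 0.1211 mm
δ_CD = 27700·528/(437.5·199000) = 0.168 mm
δ_DE = 27700·522/(313.3·199000) = 0.2319 mm
δ = Σδ_i = 0.6459 mm.

0.646 mm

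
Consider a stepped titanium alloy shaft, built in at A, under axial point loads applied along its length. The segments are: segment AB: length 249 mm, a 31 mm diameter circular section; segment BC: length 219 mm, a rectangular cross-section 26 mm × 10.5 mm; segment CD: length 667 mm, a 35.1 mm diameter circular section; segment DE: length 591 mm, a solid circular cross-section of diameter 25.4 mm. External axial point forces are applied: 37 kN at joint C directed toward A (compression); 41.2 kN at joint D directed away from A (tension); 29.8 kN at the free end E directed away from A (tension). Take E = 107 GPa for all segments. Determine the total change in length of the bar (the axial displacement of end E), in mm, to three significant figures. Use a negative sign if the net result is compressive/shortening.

1.14 mm

Internal axial forces (sectioning from the free end, tension +): N_DE = 29.8 kN, N_CD = 71 kN, N_BC = 34 kN, N_AB = 34 kN.
A_AB = 754.8 mm².
A_BC = 273 mm².
A_CD = 967.6 mm².
A_DE = 506.7 mm².
δ_AB = 34000·249/(754.8·107000) = 0.1048 mm
δ_BC = 34000·219/(273·107000) = 0.2549 mm
δ_CD = 71000·667/(967.6·107000) = 0.4574 mm
δ_DE = 29800·591/(506.7·107000) = 0.3248 mm
δ = Σδ_i = 1.142 mm.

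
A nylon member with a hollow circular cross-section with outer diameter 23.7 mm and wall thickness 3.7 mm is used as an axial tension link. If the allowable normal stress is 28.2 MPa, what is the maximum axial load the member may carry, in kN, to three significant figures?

A = 232.5 mm².
P_max = σ_allow · A = 28.2 · 232.5 = 6556 N = 6.556 kN.

6.56 kN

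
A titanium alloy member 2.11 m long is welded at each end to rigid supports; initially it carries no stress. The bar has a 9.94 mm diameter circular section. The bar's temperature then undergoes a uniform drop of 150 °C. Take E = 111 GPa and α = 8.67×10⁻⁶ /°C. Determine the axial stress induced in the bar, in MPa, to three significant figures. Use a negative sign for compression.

144 MPa

Free thermal expansion αLΔT = 8.67e-6 · 2110 · -150 = -2.744 mm.
The walls impose strain ε = −(-2.744)/2110 = 1.3005e-03; σ = Eε = 111000 · 1.3005e-03 = 144.4 MPa.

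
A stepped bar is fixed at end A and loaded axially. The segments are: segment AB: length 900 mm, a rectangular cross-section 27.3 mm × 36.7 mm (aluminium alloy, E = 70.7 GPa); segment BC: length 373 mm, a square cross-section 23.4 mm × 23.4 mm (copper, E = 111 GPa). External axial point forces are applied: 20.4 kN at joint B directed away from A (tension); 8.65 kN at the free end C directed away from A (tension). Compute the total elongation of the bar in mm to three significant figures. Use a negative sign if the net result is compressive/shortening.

Internal axial forces (sectioning from the free end, tension +): N_BC = 8.65 kN, N_AB = 29.05 kN.
A_AB = 1002 mm².
A_BC = 547.6 mm².
δ_AB = 29050·900/(1002·70700) = 0.3691 mm
δ_BC = 8650·373/(547.6·111000) = 0.05308 mm
δ = Σδ_i = 0.4222 mm.

0.422 mm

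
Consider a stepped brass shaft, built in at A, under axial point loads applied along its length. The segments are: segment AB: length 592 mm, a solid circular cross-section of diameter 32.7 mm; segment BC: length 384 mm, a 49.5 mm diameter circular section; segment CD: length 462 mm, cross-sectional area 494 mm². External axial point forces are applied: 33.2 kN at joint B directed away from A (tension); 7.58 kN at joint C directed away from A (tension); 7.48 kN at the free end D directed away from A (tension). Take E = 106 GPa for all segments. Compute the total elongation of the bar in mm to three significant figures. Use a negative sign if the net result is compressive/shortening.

Internal axial forces (sectioning from the free end, tension +): N_CD = 7.48 kN, N_BC = 15.06 kN, N_AB = 48.26 kN.
A_AB = 839.8 mm².
A_BC = 1924 mm².
δ_AB = 48260·592/(839.8·106000) = 0.3209 mm
δ_BC = 15060·384/(1924·106000) = 0.02835 mm
δ_CD = 7480·462/(494·106000) = 0.06599 mm
δ = Σδ_i = 0.4153 mm.

0.415 mm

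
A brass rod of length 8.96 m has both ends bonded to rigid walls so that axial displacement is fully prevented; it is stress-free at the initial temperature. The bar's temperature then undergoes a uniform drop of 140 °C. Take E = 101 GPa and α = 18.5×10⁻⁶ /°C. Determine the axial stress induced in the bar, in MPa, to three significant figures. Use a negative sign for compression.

Free thermal expansion αLΔT = 18.5e-6 · 8960 · -140 = -23.21 mm.
The walls impose strain ε = −(-23.21)/8960 = 2.5900e-03; σ = Eε = 101000 · 2.5900e-03 = 261.6 MPa.

262 MPa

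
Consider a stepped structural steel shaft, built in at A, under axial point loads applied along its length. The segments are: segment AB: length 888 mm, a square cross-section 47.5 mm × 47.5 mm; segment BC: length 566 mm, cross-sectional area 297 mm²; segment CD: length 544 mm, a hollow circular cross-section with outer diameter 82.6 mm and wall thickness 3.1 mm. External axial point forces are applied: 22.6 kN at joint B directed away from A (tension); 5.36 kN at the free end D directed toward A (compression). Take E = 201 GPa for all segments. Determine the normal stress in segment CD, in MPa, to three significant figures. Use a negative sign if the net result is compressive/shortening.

-6.92 MPa

Internal axial forces (sectioning from the free end, tension +): N_CD = -5.36 kN, N_BC = -5.36 kN, N_AB = 17.24 kN.
A_CD = 774.2 mm².
σ_CD = N_CD/A_CD = -5360/774.2 = -6.923 MPa.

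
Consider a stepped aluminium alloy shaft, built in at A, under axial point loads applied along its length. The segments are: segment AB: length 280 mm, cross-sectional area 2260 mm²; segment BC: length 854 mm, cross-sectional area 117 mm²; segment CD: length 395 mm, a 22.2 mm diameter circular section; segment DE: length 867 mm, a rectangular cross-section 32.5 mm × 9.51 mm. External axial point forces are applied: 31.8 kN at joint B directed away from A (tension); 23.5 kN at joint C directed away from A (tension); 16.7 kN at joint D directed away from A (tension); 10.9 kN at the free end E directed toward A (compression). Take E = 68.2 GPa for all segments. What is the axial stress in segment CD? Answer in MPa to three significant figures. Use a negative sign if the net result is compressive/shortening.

15.0 MPa

Internal axial forces (sectioning from the free end, tension +): N_DE = -10.9 kN, N_CD = 5.8 kN, N_BC = 29.3 kN, N_AB = 61.1 kN.
A_CD = 387.1 mm².
σ_CD = N_CD/A_CD = 5800/387.1 = 14.98 MPa.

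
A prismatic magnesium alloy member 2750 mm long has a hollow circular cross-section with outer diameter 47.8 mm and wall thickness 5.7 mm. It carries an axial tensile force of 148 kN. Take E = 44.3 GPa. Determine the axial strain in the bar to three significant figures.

0.00443

A = 753.9 mm².
σ = N/A = 196.3 MPa; ε = σ/E = 196.3/44300 = 4.432e-03.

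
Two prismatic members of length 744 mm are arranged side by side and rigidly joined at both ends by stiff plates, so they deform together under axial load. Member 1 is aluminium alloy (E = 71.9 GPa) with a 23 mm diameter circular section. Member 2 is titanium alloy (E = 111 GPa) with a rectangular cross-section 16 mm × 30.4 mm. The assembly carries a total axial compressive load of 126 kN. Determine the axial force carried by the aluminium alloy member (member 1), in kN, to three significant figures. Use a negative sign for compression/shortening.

A_1 = 415.5 mm².
A_2 = 486.4 mm².
Equal strain + equilibrium ⇒ each member carries load in proportion to AE: A₁E₁ = 29870000 N, A₂E₂ = 53990000 N, ΣAE = 83860000 N.
F₁ = P·A₁E₁/ΣAE = -126000·29870000/83860000 = -44880 N.

-44.9 kN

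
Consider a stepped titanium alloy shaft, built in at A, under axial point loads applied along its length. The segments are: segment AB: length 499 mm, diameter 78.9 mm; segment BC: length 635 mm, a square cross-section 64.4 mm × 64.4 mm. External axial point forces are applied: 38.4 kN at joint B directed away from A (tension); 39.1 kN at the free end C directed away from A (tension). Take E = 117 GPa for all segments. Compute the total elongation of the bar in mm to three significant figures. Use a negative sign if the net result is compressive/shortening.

0.119 mm

Internal axial forces (sectioning from the free end, tension +): N_BC = 39.1 kN, N_AB = 77.5 kN.
A_AB = 4889 mm².
A_BC = 4147 mm².
δ_AB = 77500·499/(4889·117000) = 0.0676 mm
δ_BC = 39100·635/(4147·117000) = 0.05117 mm
δ = Σδ_i = 0.1188 mm.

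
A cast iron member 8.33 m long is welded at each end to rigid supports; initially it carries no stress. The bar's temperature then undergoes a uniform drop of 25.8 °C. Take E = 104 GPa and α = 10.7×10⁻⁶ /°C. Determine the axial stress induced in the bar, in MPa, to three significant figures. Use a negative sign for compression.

28.7 MPa

Free thermal expansion αLΔT = 10.7e-6 · 8330 · -25.8 = -2.3 mm.
The walls impose strain ε = −(-2.3)/8330 = 2.7606e-04; σ = Eε = 104000 · 2.7606e-04 = 28.71 MPa.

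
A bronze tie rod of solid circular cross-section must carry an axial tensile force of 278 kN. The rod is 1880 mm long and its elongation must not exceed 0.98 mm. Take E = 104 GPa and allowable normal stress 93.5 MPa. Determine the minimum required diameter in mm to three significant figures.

Required area A ≥ P/σ_allow = 278000/93.5 = 2973 mm².
For a solid circular section, d ≥ √(4A/π) = 61.53 mm.
Elongation limit: A ≥ PL/(Eδ_allow) = 278000·1880/(104000·0.98) = 5128 mm² ⇒ d ≥ 80.8 mm.
The elongation limit governs.

80.8 mm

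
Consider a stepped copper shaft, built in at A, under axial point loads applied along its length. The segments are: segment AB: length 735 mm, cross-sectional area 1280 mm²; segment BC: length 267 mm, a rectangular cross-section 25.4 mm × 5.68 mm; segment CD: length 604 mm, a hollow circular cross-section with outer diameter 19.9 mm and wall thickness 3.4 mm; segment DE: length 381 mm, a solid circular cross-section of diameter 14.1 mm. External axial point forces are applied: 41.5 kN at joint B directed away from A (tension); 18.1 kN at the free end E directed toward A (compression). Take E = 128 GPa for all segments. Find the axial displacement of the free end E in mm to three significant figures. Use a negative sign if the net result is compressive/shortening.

-0.986 mm

Internal axial forces (sectioning from the free end, tension +): N_DE = -18.1 kN, N_CD = -18.1 kN, N_BC = -18.1 kN, N_AB = 23.4 kN.
A_BC = 144.3 mm².
A_CD = 176.2 mm².
A_DE = 156.1 mm².
δ_AB = 23400·735/(1280·128000) = 0.105 mm
δ_BC = -18100·267/(144.3·128000) = -0.2617 mm
δ_CD = -18100·604/(176.2·128000) = -0.4846 mm
δ_DE = -18100·381/(156.1·128000) = -0.345 mm
δ = Σδ_i = -0.9864 mm.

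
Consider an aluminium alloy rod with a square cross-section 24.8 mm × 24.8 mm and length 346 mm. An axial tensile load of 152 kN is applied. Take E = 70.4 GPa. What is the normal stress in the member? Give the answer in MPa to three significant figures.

247 MPa

A = 615 mm².
σ = N/A = 152000/615 = 247.1 MPa.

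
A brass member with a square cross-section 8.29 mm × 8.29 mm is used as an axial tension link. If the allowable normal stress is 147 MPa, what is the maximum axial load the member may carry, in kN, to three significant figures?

A = 68.72 mm².
P_max = σ_allow · A = 147 · 68.72 = 10100 N = 10.1 kN.

10.1 kN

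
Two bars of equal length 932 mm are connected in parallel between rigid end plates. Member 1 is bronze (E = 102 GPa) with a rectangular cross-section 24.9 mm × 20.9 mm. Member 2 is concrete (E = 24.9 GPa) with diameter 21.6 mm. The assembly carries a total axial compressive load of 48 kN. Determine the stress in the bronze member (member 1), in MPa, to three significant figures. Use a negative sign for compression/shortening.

-78.7 MPa

A_1 = 520.4 mm².
A_2 = 366.4 mm².
Equal strain + equilibrium ⇒ each member carries load in proportion to AE: A₁E₁ = 53080000 N, A₂E₂ = 9124000 N, ΣAE = 62210000 N.
σ₁ = P·E₁/ΣAE = -48000·102000/62210000 = -78.71 MPa.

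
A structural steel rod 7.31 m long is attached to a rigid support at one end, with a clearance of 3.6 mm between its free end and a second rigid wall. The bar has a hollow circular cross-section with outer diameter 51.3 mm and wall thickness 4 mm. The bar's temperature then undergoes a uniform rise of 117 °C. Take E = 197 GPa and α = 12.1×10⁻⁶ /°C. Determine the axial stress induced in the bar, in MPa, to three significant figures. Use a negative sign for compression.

Free thermal expansion αLΔT = 12.1e-6 · 7310 · 117 = 10.35 mm.
The walls engage after the gap closes; constrained expansion = 10.35 − 3.6 = 6.749 mm.
The walls impose strain ε = −(6.749)/7310 = -9.2322e-04; σ = Eε = 197000 · -9.2322e-04 = -181.9 MPa.

-182 MPa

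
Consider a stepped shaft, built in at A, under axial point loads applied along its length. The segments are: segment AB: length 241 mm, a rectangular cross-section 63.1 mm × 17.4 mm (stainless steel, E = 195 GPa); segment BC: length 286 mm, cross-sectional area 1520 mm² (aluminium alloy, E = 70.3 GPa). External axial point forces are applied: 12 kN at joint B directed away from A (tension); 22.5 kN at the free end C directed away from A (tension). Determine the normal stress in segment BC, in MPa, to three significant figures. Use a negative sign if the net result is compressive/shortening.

14.8 MPa

Internal axial forces (sectioning from the free end, tension +): N_BC = 22.5 kN, N_AB = 34.5 kN.
σ_BC = N_BC/A_BC = 22500/1520 = 14.8 MPa.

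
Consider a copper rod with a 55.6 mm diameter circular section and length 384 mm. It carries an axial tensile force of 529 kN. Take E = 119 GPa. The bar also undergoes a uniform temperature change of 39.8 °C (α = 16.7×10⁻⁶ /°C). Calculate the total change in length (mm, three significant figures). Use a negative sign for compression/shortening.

A = 2428 mm².
δ_mech = NL/(AE) = 529000·384/(2428·119000) = 0.7031 mm.
δ_thermal = αLΔT = 16.7e-6·384·39.8 = 0.2552 mm.
δ = δ_mech + δ_thermal = 0.9583 mm.

0.958 mm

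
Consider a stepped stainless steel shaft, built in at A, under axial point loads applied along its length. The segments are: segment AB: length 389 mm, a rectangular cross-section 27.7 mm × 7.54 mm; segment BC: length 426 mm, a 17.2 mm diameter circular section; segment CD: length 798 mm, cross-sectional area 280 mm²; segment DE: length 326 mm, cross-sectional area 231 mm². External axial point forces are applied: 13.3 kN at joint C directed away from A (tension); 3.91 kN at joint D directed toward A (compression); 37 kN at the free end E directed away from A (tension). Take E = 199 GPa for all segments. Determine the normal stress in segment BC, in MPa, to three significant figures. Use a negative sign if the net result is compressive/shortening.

200 MPa

Internal axial forces (sectioning from the free end, tension +): N_DE = 37 kN, N_CD = 33.09 kN, N_BC = 46.39 kN, N_AB = 46.39 kN.
A_BC = 232.4 mm².
σ_BC = N_BC/A_BC = 46390/232.4 = 199.7 MPa.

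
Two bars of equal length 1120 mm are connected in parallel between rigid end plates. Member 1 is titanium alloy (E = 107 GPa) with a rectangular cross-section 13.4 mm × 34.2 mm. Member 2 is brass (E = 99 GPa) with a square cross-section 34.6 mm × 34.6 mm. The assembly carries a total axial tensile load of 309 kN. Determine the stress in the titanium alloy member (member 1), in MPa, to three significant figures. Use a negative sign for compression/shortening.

A_1 = 458.3 mm².
A_2 = 1197 mm².
Equal strain + equilibrium ⇒ each member carries load in proportion to AE: A₁E₁ = 49040000 N, A₂E₂ = 118500000 N, ΣAE = 167600000 N.
σ₁ = P·E₁/ΣAE = 309000·107000/167600000 = 197.3 MPa.

197 MPa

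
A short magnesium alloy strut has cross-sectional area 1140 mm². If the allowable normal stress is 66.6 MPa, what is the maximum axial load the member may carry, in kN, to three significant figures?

75.9 kN

P_max = σ_allow · A = 66.6 · 1140 = 75920 N = 75.92 kN.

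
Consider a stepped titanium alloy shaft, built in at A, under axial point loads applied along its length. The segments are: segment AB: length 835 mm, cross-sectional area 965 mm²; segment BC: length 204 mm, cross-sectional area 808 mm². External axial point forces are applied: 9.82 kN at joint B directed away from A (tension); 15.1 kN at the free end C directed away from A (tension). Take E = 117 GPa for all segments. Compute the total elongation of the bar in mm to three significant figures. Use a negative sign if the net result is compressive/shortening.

Internal axial forces (sectioning from the free end, tension +): N_BC = 15.1 kN, N_AB = 24.92 kN.
δ_AB = 24920·835/(965·117000) = 0.1843 mm
δ_BC = 15100·204/(808·117000) = 0.03258 mm
δ = Σδ_i = 0.2169 mm.

0.217 mm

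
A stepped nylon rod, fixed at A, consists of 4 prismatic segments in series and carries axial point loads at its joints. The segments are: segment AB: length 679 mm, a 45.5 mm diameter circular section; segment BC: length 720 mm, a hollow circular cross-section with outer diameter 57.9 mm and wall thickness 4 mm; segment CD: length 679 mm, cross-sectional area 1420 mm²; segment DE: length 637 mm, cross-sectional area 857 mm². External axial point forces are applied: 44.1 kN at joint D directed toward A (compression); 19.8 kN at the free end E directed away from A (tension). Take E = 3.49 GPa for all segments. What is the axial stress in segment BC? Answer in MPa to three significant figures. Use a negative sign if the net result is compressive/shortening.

-35.9 MPa

Internal axial forces (sectioning from the free end, tension +): N_DE = 19.8 kN, N_CD = -24.3 kN, N_BC = -24.3 kN, N_AB = -24.3 kN.
A_BC = 677.3 mm².
σ_BC = N_BC/A_BC = -24300/677.3 = -35.88 MPa.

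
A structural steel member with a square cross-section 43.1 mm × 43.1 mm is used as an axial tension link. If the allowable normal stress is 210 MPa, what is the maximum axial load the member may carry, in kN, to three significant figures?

390 kN

A = 1858 mm².
P_max = σ_allow · A = 210 · 1858 = 390100 N = 390.1 kN.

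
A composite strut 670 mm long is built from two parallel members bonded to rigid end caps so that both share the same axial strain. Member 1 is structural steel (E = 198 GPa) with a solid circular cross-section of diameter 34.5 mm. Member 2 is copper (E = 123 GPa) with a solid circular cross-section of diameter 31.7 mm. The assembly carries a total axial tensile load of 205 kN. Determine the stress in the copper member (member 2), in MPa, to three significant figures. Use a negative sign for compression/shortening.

89.4 MPa

A_1 = 934.8 mm².
A_2 = 789.2 mm².
Equal strain + equilibrium ⇒ each member carries load in proportion to AE: A₁E₁ = 185100000 N, A₂E₂ = 97080000 N, ΣAE = 282200000 N.
σ₂ = P·E₂/ΣAE = 205000·123000/282200000 = 89.36 MPa.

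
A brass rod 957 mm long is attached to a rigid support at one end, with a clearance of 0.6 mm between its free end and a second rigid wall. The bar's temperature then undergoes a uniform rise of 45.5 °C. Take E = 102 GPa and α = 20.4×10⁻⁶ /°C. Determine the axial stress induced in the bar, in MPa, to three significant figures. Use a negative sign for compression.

Free thermal expansion αLΔT = 20.4e-6 · 957 · 45.5 = 0.8883 mm.
The walls engage after the gap closes; constrained expansion = 0.8883 − 0.6 = 0.2883 mm.
The walls impose strain ε = −(0.2883)/957 = -3.0124e-04; σ = Eε = 102000 · -3.0124e-04 = -30.73 MPa.

-30.7 MPa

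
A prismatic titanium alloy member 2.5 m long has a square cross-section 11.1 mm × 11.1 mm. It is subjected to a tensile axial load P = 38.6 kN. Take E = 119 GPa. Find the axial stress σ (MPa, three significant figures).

313 MPa

A = 123.2 mm².
σ = N/A = 38600/123.2 = 313.3 MPa.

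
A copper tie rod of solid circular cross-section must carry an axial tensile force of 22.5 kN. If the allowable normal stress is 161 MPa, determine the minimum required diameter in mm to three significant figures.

Required area A ≥ P/σ_allow = 22500/161 = 139.8 mm².
For a solid circular section, d ≥ √(4A/π) = 13.34 mm.

13.3 mm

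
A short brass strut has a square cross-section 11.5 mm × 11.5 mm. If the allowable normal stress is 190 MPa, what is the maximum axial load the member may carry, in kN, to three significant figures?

A = 132.2 mm².
P_max = σ_allow · A = 190 · 132.2 = 25130 N = 25.13 kN.

25.1 kN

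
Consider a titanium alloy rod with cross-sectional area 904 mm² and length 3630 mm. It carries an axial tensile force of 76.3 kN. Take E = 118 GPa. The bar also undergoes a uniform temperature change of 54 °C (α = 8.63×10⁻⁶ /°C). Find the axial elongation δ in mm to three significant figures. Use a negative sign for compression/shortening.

δ_mech = NL/(AE) = 76300·3630/(904·118000) = 2.596 mm.
δ_thermal = αLΔT = 8.63e-6·3630·54 = 1.692 mm.
δ = δ_mech + δ_thermal = 4.288 mm.

4.29 mm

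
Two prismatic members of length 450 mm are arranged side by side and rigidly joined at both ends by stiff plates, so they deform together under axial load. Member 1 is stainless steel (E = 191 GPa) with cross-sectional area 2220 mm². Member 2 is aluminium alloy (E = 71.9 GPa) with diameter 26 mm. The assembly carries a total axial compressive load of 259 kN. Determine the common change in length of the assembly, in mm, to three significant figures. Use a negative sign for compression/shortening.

A_2 = 530.9 mm².
Equal strain + equilibrium ⇒ each member carries load in proportion to AE: A₁E₁ = 424000000 N, A₂E₂ = 38170000 N, ΣAE = 462200000 N.
δ = PL/ΣAE = -259000·450/462200000 = -0.2522 mm.

-0.252 mm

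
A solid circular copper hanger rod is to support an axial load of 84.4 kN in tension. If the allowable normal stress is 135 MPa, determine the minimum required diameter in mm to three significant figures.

28.2 mm

Required area A ≥ P/σ_allow = 84400/135 = 625.2 mm².
For a solid circular section, d ≥ √(4A/π) = 28.21 mm.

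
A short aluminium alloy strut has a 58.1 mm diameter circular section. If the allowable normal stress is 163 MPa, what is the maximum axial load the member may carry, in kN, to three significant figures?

432 kN

A = 2651 mm².
P_max = σ_allow · A = 163 · 2651 = 432100 N = 432.1 kN.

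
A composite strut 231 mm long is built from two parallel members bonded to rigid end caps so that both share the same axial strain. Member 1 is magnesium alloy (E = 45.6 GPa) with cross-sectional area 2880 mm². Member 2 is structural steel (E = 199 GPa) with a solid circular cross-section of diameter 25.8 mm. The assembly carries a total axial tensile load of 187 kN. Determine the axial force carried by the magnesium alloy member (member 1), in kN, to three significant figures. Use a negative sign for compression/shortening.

104 kN

A_2 = 522.8 mm².
Equal strain + equilibrium ⇒ each member carries load in proportion to AE: A₁E₁ = 131300000 N, A₂E₂ = 104000000 N, ΣAE = 235400000 N.
F₁ = P·A₁E₁/ΣAE = 187000·131300000/235400000 = 104300 N.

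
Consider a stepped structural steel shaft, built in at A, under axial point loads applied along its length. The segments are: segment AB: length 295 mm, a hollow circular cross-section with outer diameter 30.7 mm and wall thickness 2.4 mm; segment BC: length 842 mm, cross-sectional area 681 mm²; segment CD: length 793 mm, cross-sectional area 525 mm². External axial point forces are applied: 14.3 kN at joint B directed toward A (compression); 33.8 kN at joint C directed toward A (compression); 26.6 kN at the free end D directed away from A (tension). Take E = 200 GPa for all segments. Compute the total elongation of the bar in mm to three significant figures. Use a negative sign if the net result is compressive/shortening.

0.00776 mm

Internal axial forces (sectioning from the free end, tension +): N_CD = 26.6 kN, N_BC = -7.2 kN, N_AB = -21.5 kN.
A_AB = 213.4 mm².
δ_AB = -21500·295/(213.4·200000) = -0.1486 mm
δ_BC = -7200·842/(681·200000) = -0.04451 mm
δ_CD = 26600·793/(525·200000) = 0.2009 mm
δ = Σδ_i = 0.00776 mm.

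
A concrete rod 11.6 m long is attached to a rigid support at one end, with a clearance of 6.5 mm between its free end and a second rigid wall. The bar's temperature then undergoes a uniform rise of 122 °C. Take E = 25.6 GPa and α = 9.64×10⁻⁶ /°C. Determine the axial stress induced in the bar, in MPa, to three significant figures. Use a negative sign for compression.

Free thermal expansion αLΔT = 9.64e-6 · 11600 · 122 = 13.64 mm.
The walls engage after the gap closes; constrained expansion = 13.64 − 6.5 = 7.143 mm.
The walls impose strain ε = −(7.143)/11600 = -6.1574e-04; σ = Eε = 25600 · -6.1574e-04 = -15.76 MPa.

-15.8 MPa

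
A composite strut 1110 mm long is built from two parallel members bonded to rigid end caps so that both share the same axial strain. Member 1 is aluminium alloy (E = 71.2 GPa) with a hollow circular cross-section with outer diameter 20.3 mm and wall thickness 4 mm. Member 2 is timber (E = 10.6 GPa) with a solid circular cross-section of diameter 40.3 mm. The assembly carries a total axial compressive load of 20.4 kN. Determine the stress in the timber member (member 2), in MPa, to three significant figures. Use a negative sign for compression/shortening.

A_1 = 204.8 mm².
A_2 = 1276 mm².
Equal strain + equilibrium ⇒ each member carries load in proportion to AE: A₁E₁ = 14580000 N, A₂E₂ = 13520000 N, ΣAE = 28100000 N.
σ₂ = P·E₂/ΣAE = -20400·10600/28100000 = -7.694 MPa.

-7.69 MPa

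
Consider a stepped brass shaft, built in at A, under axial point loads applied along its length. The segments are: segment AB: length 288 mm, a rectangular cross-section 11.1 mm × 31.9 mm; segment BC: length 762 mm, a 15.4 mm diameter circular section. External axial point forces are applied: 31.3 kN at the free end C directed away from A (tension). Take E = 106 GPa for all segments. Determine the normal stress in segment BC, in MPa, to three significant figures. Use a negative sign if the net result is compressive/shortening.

168 MPa

Internal axial forces (sectioning from the free end, tension +): N_BC = 31.3 kN, N_AB = 31.3 kN.
A_BC = 186.3 mm².
σ_BC = N_BC/A_BC = 31300/186.3 = 168 MPa.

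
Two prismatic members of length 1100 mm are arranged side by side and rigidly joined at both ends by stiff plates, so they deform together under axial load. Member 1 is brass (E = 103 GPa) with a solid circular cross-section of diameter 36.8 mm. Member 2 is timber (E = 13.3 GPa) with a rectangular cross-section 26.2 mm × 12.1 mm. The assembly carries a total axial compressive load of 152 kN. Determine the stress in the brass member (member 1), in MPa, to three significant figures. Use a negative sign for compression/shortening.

-138 MPa

A_1 = 1064 mm².
A_2 = 317 mm².
Equal strain + equilibrium ⇒ each member carries load in proportion to AE: A₁E₁ = 109600000 N, A₂E₂ = 4216000 N, ΣAE = 113800000 N.
σ₁ = P·E₁/ΣAE = -152000·103000/113800000 = -137.6 MPa.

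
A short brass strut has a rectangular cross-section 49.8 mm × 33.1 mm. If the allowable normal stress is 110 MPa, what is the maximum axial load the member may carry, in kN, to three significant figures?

181 kN

A = 1648 mm².
P_max = σ_allow · A = 110 · 1648 = 181300 N = 181.3 kN.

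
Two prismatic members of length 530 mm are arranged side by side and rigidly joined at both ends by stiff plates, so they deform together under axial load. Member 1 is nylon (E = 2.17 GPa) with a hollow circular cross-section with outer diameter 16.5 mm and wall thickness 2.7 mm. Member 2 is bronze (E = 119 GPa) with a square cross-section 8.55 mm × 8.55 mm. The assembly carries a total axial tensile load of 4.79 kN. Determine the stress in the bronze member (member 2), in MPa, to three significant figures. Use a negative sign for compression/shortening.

A_1 = 117.1 mm².
A_2 = 73.1 mm².
Equal strain + equilibrium ⇒ each member carries load in proportion to AE: A₁E₁ = 254000 N, A₂E₂ = 8699000 N, ΣAE = 8953000 N.
σ₂ = P·E₂/ΣAE = 4790·119000/8953000 = 63.67 MPa.

63.7 MPa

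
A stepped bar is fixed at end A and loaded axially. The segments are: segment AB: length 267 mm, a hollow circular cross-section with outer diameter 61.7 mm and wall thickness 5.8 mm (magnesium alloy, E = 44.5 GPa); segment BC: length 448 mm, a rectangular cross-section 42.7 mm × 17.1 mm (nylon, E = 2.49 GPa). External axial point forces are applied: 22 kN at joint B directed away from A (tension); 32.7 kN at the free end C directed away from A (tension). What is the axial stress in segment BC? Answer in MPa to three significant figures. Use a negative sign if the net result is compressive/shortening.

44.8 MPa

Internal axial forces (sectioning from the free end, tension +): N_BC = 32.7 kN, N_AB = 54.7 kN.
A_BC = 730.2 mm².
σ_BC = N_BC/A_BC = 32700/730.2 = 44.78 MPa.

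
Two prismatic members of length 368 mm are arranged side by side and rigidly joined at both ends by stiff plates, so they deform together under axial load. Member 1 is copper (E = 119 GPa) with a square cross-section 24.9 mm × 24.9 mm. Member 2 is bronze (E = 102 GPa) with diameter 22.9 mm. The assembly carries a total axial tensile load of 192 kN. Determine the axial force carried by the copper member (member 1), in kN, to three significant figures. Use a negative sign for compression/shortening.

A_1 = 620 mm².
A_2 = 411.9 mm².
Equal strain + equilibrium ⇒ each member carries load in proportion to AE: A₁E₁ = 73780000 N, A₂E₂ = 42010000 N, ΣAE = 115800000 N.
F₁ = P·A₁E₁/ΣAE = 192000·73780000/115800000 = 122300 N.

122 kN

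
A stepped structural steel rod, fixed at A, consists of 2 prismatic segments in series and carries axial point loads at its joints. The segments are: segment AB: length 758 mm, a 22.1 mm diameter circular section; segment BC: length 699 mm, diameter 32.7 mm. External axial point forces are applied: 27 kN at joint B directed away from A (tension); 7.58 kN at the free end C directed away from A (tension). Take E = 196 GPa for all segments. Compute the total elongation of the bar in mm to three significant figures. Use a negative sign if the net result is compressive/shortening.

0.381 mm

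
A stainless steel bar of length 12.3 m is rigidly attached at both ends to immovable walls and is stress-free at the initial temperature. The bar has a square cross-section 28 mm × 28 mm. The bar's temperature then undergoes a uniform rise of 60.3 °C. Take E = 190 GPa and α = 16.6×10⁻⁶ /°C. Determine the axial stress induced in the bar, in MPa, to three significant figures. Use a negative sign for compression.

-190 MPa

Free thermal expansion αLΔT = 16.6e-6 · 12300 · 60.3 = 12.31 mm.
The walls impose strain ε = −(12.31)/12300 = -1.0010e-03; σ = Eε = 190000 · -1.0010e-03 = -190.2 MPa.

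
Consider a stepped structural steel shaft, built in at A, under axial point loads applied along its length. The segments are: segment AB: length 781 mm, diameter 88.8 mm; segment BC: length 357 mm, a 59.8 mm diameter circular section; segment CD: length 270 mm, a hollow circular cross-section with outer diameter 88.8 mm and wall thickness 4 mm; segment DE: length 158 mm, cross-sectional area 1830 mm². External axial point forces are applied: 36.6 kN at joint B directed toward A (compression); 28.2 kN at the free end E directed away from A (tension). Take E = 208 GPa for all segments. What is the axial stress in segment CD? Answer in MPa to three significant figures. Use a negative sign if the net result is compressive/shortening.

26.5 MPa

Internal axial forces (sectioning from the free end, tension +): N_DE = 28.2 kN, N_CD = 28.2 kN, N_BC = 28.2 kN, N_AB = -8.4 kN.
A_CD = 1066 mm².
σ_CD = N_CD/A_CD = 28200/1066 = 26.46 MPa.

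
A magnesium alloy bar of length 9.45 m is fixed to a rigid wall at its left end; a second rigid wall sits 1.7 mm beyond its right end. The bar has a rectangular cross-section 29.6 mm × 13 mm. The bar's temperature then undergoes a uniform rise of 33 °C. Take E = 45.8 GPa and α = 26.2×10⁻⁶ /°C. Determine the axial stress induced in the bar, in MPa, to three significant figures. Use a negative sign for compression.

-31.4 MPa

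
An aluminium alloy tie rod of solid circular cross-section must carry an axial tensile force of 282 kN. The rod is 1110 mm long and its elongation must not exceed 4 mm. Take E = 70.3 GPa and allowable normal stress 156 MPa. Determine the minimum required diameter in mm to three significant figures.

Required area A ≥ P/σ_allow = 282000/156 = 1808 mm².
For a solid circular section, d ≥ √(4A/π) = 47.98 mm.
Elongation limit: A ≥ PL/(Eδ_allow) = 282000·1110/(70300·4) = 1113 mm² ⇒ d ≥ 37.65 mm.
The stress limit governs.

48.0 mm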